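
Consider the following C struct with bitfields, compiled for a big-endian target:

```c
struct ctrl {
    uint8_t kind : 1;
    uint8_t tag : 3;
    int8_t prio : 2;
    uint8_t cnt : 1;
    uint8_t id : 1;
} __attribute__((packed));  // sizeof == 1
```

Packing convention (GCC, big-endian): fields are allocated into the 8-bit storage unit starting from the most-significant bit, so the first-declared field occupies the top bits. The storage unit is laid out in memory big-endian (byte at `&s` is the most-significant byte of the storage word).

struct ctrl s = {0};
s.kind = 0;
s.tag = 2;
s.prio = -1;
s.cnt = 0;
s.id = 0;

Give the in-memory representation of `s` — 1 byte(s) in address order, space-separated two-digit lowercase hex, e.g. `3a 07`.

[7+:1] kind=0 & 0x1 = 0x0; word=0x00
[4+:3] tag=2 & 0x7 = 0x2; word=0x20
[2+:2] prio=-1 & 0x3 = 0x3; word=0x2c
[1+:1] cnt=0 & 0x1 = 0x0; word=0x2c
[0+:1] id=0 & 0x1 = 0x0; word=0x2c
word = 0x2c → big-endian bytes:
  [0]=0x2c

2c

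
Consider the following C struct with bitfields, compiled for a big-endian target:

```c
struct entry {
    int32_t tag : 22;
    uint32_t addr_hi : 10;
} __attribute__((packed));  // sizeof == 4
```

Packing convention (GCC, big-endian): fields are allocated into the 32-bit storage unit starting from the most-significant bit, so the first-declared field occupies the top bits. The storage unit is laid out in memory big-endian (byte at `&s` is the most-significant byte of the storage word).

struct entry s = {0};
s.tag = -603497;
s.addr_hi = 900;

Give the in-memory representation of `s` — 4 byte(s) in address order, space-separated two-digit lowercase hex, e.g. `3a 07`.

tag (22b) val=-603497 bits=0x36ca97 at bit 10: 0xdb2a5c00
addr_hi (10b) val=900 bits=0x384 at bit 0: 0xdb2a5f84
word = 0xdb2a5f84 → big-endian bytes:
  [0]=0xdb  [1]=0x2a  [2]=0x5f  [3]=0x84

db 2a 5f 84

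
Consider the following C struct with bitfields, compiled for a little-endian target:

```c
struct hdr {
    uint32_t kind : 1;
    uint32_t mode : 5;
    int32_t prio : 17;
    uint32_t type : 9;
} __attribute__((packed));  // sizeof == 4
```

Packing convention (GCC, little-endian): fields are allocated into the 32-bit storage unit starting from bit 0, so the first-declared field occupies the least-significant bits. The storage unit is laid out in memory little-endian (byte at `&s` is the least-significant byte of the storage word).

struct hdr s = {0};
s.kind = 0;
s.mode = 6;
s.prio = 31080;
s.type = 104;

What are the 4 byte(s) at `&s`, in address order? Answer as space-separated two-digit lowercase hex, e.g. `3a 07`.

0c 5a 1e 34

kind:1 = 0 → 0x0 << 0 → word 0x00000000
mode:5 = 6 → 0x6 << 1 → word 0x0000000c
prio:17 = 31080 → 0x7968 << 6 → word 0x001e5a0c
type:9 = 104 → 0x68 << 23 → word 0x341e5a0c
word = 0x341e5a0c → little-endian bytes:
  [0]=0x0c  [1]=0x5a  [2]=0x1e  [3]=0x34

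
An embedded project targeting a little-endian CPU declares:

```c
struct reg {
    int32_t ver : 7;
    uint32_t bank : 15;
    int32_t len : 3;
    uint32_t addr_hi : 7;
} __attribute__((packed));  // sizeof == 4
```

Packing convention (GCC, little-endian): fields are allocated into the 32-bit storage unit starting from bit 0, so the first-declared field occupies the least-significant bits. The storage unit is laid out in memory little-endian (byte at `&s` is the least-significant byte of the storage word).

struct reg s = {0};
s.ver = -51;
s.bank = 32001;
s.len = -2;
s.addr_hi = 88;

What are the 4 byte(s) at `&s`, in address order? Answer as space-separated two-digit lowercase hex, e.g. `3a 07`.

ver (7b) val=-51 bits=0x4d at bit 0: 0x0000004d
bank (15b) val=32001 bits=0x7d01 at bit 7: 0x003e80cd
len (3b) val=-2 bits=0x6 at bit 22: 0x01be80cd
addr_hi (7b) val=88 bits=0x58 at bit 25: 0xb1be80cd
word = 0xb1be80cd → little-endian bytes:
  [0]=0xcd  [1]=0x80  [2]=0xbe  [3]=0xb1

cd 80 be b1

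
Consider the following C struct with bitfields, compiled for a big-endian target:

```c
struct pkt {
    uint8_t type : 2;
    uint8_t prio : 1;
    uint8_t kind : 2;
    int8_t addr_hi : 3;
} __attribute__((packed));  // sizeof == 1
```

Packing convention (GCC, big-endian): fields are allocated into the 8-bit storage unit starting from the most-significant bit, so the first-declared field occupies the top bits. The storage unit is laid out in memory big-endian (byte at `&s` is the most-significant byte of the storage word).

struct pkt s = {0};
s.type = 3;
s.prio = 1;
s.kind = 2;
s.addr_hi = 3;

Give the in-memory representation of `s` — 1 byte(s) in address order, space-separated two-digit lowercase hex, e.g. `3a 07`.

f3

type (2b) val=3 bits=0x3 at bit 6: 0xc0
prio (1b) val=1 bits=0x1 at bit 5: 0xe0
kind (2b) val=2 bits=0x2 at bit 3: 0xf0
addr_hi (3b) val=3 bits=0x3 at bit 0: 0xf3
word = 0xf3 → big-endian bytes:
  [0]=0xf3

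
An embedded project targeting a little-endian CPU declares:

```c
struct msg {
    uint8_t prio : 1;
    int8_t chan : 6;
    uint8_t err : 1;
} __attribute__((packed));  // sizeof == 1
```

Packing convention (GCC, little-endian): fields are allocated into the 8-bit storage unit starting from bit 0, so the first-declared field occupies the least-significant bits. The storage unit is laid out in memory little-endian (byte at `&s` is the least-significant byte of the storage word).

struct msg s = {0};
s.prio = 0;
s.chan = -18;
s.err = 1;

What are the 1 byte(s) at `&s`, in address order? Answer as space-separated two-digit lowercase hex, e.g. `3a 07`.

dc

prio:1 = 0 → 0x0 << 0 → word 0x00
chan:6 = -18 → 0x2e << 1 → word 0x5c
err:1 = 1 → 0x1 << 7 → word 0xdc
word = 0xdc → little-endian bytes:
  [0]=0xdc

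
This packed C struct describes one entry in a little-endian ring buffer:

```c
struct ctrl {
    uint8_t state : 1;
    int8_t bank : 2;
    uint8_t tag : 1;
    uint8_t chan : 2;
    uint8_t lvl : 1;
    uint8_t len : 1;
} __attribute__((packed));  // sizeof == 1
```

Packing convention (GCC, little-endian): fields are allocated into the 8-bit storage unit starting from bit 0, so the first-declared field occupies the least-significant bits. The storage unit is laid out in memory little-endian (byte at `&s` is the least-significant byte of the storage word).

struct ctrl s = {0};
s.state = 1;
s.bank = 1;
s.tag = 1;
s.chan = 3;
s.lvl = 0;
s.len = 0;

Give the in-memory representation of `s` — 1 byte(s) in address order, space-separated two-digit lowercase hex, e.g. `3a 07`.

3b

[0+:1] state=1 & 0x1 = 0x1; word=0x01
[1+:2] bank=1 & 0x3 = 0x1; word=0x03
[3+:1] tag=1 & 0x1 = 0x1; word=0x0b
[4+:2] chan=3 & 0x3 = 0x3; word=0x3b
[6+:1] lvl=0 & 0x1 = 0x0; word=0x3b
[7+:1] len=0 & 0x1 = 0x0; word=0x3b
word = 0x3b → little-endian bytes:
  [0]=0x3b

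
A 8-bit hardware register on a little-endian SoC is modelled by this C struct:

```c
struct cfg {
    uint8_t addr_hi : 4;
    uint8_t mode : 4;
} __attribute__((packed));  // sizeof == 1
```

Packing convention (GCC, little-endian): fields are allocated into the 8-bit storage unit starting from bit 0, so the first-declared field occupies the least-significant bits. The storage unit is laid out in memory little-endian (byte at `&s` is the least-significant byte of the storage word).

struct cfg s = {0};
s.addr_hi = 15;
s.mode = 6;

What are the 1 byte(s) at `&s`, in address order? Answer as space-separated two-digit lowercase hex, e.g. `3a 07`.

addr_hi (4b) val=15 bits=0xf at bit 0: 0x0f
mode (4b) val=6 bits=0x6 at bit 4: 0x6f
word = 0x6f → little-endian bytes:
  [0]=0x6f

6f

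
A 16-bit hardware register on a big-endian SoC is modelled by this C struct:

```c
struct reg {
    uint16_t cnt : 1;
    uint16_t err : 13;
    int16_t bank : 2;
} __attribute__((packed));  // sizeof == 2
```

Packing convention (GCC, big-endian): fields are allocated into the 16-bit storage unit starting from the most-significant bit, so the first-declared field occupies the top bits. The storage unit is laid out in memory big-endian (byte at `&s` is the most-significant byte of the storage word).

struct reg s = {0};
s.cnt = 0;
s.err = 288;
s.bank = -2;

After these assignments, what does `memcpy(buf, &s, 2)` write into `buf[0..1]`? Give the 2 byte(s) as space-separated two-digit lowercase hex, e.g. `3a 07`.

cnt (1b) val=0 bits=0x0 at bit 15: 0x0000
err (13b) val=288 bits=0x120 at bit 2: 0x0480
bank (2b) val=-2 bits=0x2 at bit 0: 0x0482
word = 0x0482 → big-endian bytes:
  [0]=0x04  [1]=0x82

04 82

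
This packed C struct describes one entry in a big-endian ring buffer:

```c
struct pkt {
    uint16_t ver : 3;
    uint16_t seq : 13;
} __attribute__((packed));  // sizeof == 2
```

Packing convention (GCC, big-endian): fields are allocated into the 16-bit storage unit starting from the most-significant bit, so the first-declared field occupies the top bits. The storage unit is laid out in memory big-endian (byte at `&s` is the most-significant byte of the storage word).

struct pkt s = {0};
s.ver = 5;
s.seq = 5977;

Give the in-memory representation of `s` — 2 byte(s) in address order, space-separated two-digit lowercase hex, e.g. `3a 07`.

ver:3 = 5 → 0x5 << 13 → word 0xa000
seq:13 = 5977 → 0x1759 << 0 → word 0xb759
word = 0xb759 → big-endian bytes:
  [0]=0xb7  [1]=0x59

b7 59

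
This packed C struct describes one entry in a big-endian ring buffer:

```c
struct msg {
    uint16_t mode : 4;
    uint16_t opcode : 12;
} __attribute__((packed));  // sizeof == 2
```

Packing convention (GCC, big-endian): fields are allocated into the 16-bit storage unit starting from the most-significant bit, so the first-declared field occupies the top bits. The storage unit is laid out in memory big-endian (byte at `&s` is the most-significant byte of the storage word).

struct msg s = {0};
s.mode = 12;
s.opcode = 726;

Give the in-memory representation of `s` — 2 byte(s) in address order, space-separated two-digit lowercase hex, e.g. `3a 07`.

[12+:4] mode=12 & 0xf = 0xc; word=0xc000
[0+:12] opcode=726 & 0xfff = 0x2d6; word=0xc2d6
word = 0xc2d6 → big-endian bytes:
  [0]=0xc2  [1]=0xd6

c2 d6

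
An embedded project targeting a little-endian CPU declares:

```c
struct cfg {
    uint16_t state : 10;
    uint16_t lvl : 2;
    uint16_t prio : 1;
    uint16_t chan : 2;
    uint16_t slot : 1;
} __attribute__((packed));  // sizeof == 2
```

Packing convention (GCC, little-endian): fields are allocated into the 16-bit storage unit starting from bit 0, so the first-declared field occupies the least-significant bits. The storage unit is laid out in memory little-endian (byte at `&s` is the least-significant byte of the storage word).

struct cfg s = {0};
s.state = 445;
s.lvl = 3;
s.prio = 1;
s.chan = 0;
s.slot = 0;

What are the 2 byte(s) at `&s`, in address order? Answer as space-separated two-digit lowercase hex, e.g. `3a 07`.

state (10b) val=445 bits=0x1bd at bit 0: 0x01bd
lvl (2b) val=3 bits=0x3 at bit 10: 0x0dbd
prio (1b) val=1 bits=0x1 at bit 12: 0x1dbd
chan (2b) val=0 bits=0x0 at bit 13: 0x1dbd
slot (1b) val=0 bits=0x0 at bit 15: 0x1dbd
word = 0x1dbd → little-endian bytes:
  [0]=0xbd  [1]=0x1d

bd 1d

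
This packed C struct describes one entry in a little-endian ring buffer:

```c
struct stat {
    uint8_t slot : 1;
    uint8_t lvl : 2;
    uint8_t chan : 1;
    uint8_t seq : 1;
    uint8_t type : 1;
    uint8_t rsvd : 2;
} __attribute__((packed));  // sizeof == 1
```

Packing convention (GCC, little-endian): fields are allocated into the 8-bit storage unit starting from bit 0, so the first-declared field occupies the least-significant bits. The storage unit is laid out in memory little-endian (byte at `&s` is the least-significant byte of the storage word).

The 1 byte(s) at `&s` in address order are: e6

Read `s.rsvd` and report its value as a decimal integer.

3

[0]=0xe6 (little-endian) → word 0xe6
slot:1 @ bit 0 → (0xe6>>0)&0x1 = 0x0
lvl:2 @ bit 1 → (0xe6>>1)&0x3 = 0x3
chan:1 @ bit 3 → (0xe6>>3)&0x1 = 0x0
seq:1 @ bit 4 → (0xe6>>4)&0x1 = 0x0
type:1 @ bit 5 → (0xe6>>5)&0x1 = 0x1
rsvd:2 @ bit 6 → (0xe6>>6)&0x3 = 0x3  ←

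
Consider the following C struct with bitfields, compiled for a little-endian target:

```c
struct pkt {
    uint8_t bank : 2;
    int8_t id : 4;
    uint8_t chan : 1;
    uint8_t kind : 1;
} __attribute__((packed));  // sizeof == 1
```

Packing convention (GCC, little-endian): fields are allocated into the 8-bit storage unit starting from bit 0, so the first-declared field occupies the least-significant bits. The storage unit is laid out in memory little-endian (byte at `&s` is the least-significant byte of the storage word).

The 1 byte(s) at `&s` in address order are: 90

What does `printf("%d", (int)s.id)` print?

[0]=0x90 (little-endian) → word 0x90
bank [0+:2] = (word>>0) & 0x3 = 0
id [2+:4] = (word>>2) & 0xf = 4  ←
chan [6+:1] = (word>>6) & 0x1 = 0
kind [7+:1] = (word>>7) & 0x1 = 1
id signed 4b, MSB=0: value = 4

4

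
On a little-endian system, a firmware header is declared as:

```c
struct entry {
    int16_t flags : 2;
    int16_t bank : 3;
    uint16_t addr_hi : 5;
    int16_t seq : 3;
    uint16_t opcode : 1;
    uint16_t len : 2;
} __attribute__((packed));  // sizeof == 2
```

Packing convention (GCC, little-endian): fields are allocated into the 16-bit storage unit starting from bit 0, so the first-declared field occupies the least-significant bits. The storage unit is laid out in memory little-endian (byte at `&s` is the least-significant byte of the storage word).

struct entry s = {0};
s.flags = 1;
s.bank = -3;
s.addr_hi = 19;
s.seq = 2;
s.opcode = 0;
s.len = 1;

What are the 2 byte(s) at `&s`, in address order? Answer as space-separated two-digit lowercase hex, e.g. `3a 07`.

flags:2 = 1 → 0x1 << 0 → word 0x0001
bank:3 = -3 → 0x5 << 2 → word 0x0015
addr_hi:5 = 19 → 0x13 << 5 → word 0x0275
seq:3 = 2 → 0x2 << 10 → word 0x0a75
opcode:1 = 0 → 0x0 << 13 → word 0x0a75
len:2 = 1 → 0x1 << 14 → word 0x4a75
word = 0x4a75 → little-endian bytes:
  [0]=0x75  [1]=0x4a

75 4a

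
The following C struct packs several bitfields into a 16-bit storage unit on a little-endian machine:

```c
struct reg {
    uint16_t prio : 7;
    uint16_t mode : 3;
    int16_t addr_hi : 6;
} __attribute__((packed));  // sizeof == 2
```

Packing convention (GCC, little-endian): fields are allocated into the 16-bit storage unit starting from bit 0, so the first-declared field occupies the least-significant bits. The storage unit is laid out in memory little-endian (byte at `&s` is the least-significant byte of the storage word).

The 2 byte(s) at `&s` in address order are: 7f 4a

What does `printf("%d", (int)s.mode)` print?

[0]=0x7f [1]=0x4a (little-endian) → word 0x4a7f
prio:7 @ bit 0 → (0x4a7f>>0)&0x7f = 0x7f
mode:3 @ bit 7 → (0x4a7f>>7)&0x7 = 0x4  ←
addr_hi:6 @ bit 10 → (0x4a7f>>10)&0x3f = 0x12

4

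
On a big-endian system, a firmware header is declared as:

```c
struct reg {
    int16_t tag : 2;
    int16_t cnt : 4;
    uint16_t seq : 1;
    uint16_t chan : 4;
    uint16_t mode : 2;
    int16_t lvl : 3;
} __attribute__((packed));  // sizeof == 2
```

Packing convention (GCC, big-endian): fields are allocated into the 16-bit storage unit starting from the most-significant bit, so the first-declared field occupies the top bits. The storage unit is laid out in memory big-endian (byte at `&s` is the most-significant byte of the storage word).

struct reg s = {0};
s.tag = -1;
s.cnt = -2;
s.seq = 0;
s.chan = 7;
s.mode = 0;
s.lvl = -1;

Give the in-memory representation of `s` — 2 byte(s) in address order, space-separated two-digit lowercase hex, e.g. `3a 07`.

[14+:2] tag=-1 & 0x3 = 0x3; word=0xc000
[10+:4] cnt=-2 & 0xf = 0xe; word=0xf800
[9+:1] seq=0 & 0x1 = 0x0; word=0xf800
[5+:4] chan=7 & 0xf = 0x7; word=0xf8e0
[3+:2] mode=0 & 0x3 = 0x0; word=0xf8e0
[0+:3] lvl=-1 & 0x7 = 0x7; word=0xf8e7
word = 0xf8e7 → big-endian bytes:
  [0]=0xf8  [1]=0xe7

f8 e7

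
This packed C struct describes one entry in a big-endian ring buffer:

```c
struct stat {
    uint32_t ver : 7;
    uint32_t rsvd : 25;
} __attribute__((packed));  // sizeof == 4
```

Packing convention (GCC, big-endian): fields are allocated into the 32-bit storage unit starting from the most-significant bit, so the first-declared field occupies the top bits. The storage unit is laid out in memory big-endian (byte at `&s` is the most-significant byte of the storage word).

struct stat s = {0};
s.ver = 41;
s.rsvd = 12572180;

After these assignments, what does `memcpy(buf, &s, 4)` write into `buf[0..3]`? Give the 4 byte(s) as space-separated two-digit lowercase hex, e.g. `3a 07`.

[25+:7] ver=41 & 0x7f = 0x29; word=0x52000000
[0+:25] rsvd=12572180 & 0x1ffffff = 0xbfd614; word=0x52bfd614
word = 0x52bfd614 → big-endian bytes:
  [0]=0x52  [1]=0xbf  [2]=0xd6  [3]=0x14

52 bf d6 14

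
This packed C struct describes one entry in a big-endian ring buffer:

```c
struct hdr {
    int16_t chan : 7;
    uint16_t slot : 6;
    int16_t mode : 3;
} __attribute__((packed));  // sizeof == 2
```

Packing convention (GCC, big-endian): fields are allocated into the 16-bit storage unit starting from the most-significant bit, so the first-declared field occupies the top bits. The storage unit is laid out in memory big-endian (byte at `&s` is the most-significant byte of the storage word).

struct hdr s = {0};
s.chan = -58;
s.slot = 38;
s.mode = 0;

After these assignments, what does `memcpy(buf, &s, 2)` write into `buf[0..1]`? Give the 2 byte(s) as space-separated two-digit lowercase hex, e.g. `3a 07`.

[9+:7] chan=-58 & 0x7f = 0x46; word=0x8c00
[3+:6] slot=38 & 0x3f = 0x26; word=0x8d30
[0+:3] mode=0 & 0x7 = 0x0; word=0x8d30
word = 0x8d30 → big-endian bytes:
  [0]=0x8d  [1]=0x30

8d 30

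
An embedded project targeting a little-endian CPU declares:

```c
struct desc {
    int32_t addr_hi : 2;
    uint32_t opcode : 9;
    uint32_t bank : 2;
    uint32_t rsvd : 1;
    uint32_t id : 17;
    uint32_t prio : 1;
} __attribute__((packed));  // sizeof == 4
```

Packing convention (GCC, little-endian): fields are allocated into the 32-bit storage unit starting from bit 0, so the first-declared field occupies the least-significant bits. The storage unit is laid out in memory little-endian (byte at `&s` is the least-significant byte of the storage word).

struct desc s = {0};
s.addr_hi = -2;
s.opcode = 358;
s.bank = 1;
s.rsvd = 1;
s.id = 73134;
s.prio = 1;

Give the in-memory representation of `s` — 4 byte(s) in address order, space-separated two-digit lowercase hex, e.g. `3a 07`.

9a ad 6b c7

addr_hi:2 = -2 → 0x2 << 0 → word 0x00000002
opcode:9 = 358 → 0x166 << 2 → word 0x0000059a
bank:2 = 1 → 0x1 << 11 → word 0x00000d9a
rsvd:1 = 1 → 0x1 << 13 → word 0x00002d9a
id:17 = 73134 → 0x11dae << 14 → word 0x476bad9a
prio:1 = 1 → 0x1 << 31 → word 0xc76bad9a
word = 0xc76bad9a → little-endian bytes:
  [0]=0x9a  [1]=0xad  [2]=0x6b  [3]=0xc7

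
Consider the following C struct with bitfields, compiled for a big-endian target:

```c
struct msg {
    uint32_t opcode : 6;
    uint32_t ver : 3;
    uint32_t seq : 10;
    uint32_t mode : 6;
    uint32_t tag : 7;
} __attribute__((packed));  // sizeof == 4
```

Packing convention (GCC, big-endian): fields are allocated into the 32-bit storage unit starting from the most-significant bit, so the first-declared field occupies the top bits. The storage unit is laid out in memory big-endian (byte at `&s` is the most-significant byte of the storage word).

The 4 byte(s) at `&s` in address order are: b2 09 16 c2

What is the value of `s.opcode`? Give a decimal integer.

[0]=0xb2 [1]=0x09 [2]=0x16 [3]=0xc2 (big-endian) → word 0xb20916c2
opcode:6 @ bit 26 → (0xb20916c2>>26)&0x3f = 0x2c  ←
ver:3 @ bit 23 → (0xb20916c2>>23)&0x7 = 0x4
seq:10 @ bit 13 → (0xb20916c2>>13)&0x3ff = 0x48
mode:6 @ bit 7 → (0xb20916c2>>7)&0x3f = 0x2d
tag:7 @ bit 0 → (0xb20916c2>>0)&0x7f = 0x42

44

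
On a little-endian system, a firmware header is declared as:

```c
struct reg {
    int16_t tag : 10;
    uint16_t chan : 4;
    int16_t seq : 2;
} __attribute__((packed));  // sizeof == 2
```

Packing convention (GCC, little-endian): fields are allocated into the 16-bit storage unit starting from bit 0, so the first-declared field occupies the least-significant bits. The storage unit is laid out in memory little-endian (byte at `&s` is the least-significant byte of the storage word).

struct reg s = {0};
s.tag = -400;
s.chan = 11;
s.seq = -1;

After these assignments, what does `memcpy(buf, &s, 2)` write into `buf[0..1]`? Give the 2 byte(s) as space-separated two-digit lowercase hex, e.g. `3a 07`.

tag (10b) val=-400 bits=0x270 at bit 0: 0x0270
chan (4b) val=11 bits=0xb at bit 10: 0x2e70
seq (2b) val=-1 bits=0x3 at bit 14: 0xee70
word = 0xee70 → little-endian bytes:
  [0]=0x70  [1]=0xee

70 ee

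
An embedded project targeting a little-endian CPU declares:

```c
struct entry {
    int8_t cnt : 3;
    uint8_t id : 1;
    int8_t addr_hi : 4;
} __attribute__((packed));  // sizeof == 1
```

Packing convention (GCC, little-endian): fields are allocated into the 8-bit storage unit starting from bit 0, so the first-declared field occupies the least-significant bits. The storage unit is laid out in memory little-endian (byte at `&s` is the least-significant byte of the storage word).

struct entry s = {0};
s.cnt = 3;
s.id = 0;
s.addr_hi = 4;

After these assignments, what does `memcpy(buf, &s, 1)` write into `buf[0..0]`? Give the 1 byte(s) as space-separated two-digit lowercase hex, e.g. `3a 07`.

43

cnt:3 = 3 → 0x3 << 0 → word 0x03
id:1 = 0 → 0x0 << 3 → word 0x03
addr_hi:4 = 4 → 0x4 << 4 → word 0x43
word = 0x43 → little-endian bytes:
  [0]=0x43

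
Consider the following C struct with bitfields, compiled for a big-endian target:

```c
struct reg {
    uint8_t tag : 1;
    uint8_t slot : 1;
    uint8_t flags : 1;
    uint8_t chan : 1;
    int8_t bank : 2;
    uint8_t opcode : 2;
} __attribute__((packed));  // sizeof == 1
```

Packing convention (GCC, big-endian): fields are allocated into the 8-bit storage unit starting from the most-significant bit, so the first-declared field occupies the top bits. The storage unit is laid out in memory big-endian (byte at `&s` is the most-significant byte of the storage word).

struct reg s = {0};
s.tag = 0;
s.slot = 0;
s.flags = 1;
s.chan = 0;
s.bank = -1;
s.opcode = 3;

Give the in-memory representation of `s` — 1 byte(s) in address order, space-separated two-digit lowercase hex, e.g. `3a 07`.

2f

tag:1 = 0 → 0x0 << 7 → word 0x00
slot:1 = 0 → 0x0 << 6 → word 0x00
flags:1 = 1 → 0x1 << 5 → word 0x20
chan:1 = 0 → 0x0 << 4 → word 0x20
bank:2 = -1 → 0x3 << 2 → word 0x2c
opcode:2 = 3 → 0x3 << 0 → word 0x2f
word = 0x2f → big-endian bytes:
  [0]=0x2f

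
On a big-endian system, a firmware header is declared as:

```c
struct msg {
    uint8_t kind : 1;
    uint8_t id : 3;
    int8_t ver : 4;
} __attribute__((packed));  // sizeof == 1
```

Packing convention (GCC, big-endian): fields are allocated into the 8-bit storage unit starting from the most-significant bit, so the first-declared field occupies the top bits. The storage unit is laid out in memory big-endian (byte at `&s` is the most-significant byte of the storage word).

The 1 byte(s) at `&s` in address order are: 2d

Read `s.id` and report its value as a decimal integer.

[0]=0x2d (big-endian) → word 0x2d
kind:1 @ bit 7 → (0x2d>>7)&0x1 = 0x0
id:3 @ bit 4 → (0x2d>>4)&0x7 = 0x2  ←
ver:4 @ bit 0 → (0x2d>>0)&0xf = 0xd

2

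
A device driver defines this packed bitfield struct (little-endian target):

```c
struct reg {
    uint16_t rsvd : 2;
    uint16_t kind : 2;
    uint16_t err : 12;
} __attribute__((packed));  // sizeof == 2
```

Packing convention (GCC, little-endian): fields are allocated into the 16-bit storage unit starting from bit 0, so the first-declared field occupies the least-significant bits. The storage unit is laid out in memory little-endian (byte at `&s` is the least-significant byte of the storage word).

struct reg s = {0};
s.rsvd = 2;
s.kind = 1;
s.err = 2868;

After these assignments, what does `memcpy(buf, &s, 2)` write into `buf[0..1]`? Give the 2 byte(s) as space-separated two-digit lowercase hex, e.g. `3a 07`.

46 b3

rsvd:2 = 2 → 0x2 << 0 → word 0x0002
kind:2 = 1 → 0x1 << 2 → word 0x0006
err:12 = 2868 → 0xb34 << 4 → word 0xb346
word = 0xb346 → little-endian bytes:
  [0]=0x46  [1]=0xb3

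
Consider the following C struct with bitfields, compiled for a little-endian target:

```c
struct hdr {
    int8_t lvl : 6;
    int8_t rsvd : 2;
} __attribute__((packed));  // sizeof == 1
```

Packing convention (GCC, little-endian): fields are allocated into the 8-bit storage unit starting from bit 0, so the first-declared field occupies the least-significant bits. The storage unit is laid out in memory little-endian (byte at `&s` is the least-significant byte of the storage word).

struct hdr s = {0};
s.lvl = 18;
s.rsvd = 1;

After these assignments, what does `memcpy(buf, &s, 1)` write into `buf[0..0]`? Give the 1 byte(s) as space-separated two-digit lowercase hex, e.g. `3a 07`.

[0+:6] lvl=18 & 0x3f = 0x12; word=0x12
[6+:2] rsvd=1 & 0x3 = 0x1; word=0x52
word = 0x52 → little-endian bytes:
  [0]=0x52

52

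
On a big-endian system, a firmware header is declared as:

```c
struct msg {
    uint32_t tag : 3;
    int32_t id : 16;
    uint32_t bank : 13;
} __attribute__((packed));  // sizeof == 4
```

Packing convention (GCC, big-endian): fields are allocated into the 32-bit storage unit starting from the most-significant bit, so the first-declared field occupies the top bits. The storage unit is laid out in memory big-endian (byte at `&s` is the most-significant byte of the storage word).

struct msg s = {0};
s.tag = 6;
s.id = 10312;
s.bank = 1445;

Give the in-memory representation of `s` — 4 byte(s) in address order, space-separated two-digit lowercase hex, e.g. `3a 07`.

tag (3b) val=6 bits=0x6 at bit 29: 0xc0000000
id (16b) val=10312 bits=0x2848 at bit 13: 0xc5090000
bank (13b) val=1445 bits=0x5a5 at bit 0: 0xc50905a5
word = 0xc50905a5 → big-endian bytes:
  [0]=0xc5  [1]=0x09  [2]=0x05  [3]=0xa5

c5 09 05 a5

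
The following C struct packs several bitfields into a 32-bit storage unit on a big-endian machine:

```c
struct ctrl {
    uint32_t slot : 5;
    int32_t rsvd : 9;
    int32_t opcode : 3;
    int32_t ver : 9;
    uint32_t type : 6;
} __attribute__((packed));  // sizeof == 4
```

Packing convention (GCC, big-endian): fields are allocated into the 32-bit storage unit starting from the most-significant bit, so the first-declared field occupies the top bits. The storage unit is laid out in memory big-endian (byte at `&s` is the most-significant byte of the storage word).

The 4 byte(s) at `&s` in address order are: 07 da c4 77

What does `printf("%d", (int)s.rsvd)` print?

-10

[0]=0x07 [1]=0xda [2]=0xc4 [3]=0x77 (big-endian) → word 0x07dac477
slot [27+:5] = (word>>27) & 0x1f = 0
rsvd [18+:9] = (word>>18) & 0x1ff = 502  ←
opcode [15+:3] = (word>>15) & 0x7 = 5
ver [6+:9] = (word>>6) & 0x1ff = 273
type [0+:6] = (word>>0) & 0x3f = 55
rsvd signed 9b, MSB=1: 502 - 512 = -10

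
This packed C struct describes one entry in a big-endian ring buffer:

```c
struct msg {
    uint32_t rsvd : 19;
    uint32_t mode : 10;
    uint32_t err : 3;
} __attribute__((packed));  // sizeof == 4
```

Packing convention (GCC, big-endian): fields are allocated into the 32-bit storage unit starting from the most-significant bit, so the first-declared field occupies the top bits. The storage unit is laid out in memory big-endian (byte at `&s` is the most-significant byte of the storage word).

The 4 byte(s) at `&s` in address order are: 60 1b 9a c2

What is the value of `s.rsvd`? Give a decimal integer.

196828

[0]=0x60 [1]=0x1b [2]=0x9a [3]=0xc2 (big-endian) → word 0x601b9ac2
rsvd:19 @ bit 13 → (0x601b9ac2>>13)&0x7ffff = 0x300dc  ←
mode:10 @ bit 3 → (0x601b9ac2>>3)&0x3ff = 0x358
err:3 @ bit 0 → (0x601b9ac2>>0)&0x7 = 0x2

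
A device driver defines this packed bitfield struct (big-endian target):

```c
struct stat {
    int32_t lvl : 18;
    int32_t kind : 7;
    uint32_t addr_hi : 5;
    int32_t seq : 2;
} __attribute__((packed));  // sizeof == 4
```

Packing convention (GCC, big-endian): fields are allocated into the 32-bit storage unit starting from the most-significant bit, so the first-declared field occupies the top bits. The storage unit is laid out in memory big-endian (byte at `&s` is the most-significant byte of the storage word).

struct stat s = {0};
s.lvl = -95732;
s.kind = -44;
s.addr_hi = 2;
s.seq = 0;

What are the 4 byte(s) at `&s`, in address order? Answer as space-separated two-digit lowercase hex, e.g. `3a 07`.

a2 83 2a 08

lvl (18b) val=-95732 bits=0x28a0c at bit 14: 0xa2830000
kind (7b) val=-44 bits=0x54 at bit 7: 0xa2832a00
addr_hi (5b) val=2 bits=0x2 at bit 2: 0xa2832a08
seq (2b) val=0 bits=0x0 at bit 0: 0xa2832a08
word = 0xa2832a08 → big-endian bytes:
  [0]=0xa2  [1]=0x83  [2]=0x2a  [3]=0x08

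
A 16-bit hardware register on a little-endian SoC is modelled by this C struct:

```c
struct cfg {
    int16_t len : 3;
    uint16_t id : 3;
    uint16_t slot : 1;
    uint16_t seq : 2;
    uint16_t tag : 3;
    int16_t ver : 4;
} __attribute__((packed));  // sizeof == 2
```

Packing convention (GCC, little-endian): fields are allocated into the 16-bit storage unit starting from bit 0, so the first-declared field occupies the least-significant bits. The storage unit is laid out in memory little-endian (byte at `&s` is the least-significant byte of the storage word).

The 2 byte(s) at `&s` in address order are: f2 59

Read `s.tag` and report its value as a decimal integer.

4

[0]=0xf2 [1]=0x59 (little-endian) → word 0x59f2
len [0+:3] = (word>>0) & 0x7 = 2
id [3+:3] = (word>>3) & 0x7 = 6
slot [6+:1] = (word>>6) & 0x1 = 1
seq [7+:2] = (word>>7) & 0x3 = 3
tag [9+:3] = (word>>9) & 0x7 = 4  ←
ver [12+:4] = (word>>12) & 0xf = 5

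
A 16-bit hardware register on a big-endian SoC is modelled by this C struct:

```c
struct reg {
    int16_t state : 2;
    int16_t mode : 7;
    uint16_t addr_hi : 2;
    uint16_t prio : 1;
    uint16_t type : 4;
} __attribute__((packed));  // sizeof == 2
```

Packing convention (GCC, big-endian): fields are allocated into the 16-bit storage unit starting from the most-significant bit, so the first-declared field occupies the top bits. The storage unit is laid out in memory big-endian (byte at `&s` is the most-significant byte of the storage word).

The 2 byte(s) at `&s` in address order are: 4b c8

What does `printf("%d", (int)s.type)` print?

[0]=0x4b [1]=0xc8 (big-endian) → word 0x4bc8
state:2 @ bit 14 → (0x4bc8>>14)&0x3 = 0x1
mode:7 @ bit 7 → (0x4bc8>>7)&0x7f = 0x17
addr_hi:2 @ bit 5 → (0x4bc8>>5)&0x3 = 0x2
prio:1 @ bit 4 → (0x4bc8>>4)&0x1 = 0x0
type:4 @ bit 0 → (0x4bc8>>0)&0xf = 0x8  ←

8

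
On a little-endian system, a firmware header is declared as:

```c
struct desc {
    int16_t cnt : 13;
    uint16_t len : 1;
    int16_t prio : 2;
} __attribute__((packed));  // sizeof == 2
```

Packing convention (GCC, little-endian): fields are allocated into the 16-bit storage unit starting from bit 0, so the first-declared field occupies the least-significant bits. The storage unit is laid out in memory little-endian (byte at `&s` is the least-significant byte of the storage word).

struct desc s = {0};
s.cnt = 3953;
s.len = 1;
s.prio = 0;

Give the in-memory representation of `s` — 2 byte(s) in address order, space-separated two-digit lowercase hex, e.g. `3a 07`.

[0+:13] cnt=3953 & 0x1fff = 0xf71; word=0x0f71
[13+:1] len=1 & 0x1 = 0x1; word=0x2f71
[14+:2] prio=0 & 0x3 = 0x0; word=0x2f71
word = 0x2f71 → little-endian bytes:
  [0]=0x71  [1]=0x2f

71 2f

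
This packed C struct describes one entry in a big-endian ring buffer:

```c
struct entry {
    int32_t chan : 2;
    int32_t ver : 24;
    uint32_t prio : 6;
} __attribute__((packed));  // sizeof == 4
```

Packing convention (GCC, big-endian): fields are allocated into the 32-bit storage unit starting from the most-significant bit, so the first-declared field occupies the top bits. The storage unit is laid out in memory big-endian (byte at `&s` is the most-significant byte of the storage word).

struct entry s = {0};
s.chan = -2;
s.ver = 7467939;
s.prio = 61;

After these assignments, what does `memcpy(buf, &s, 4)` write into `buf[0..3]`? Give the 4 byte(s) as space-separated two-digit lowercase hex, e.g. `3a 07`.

chan:2 = -2 → 0x2 << 30 → word 0x80000000
ver:24 = 7467939 → 0x71f3a3 << 6 → word 0x9c7ce8c0
prio:6 = 61 → 0x3d << 0 → word 0x9c7ce8fd
word = 0x9c7ce8fd → big-endian bytes:
  [0]=0x9c  [1]=0x7c  [2]=0xe8  [3]=0xfd

9c 7c e8 fd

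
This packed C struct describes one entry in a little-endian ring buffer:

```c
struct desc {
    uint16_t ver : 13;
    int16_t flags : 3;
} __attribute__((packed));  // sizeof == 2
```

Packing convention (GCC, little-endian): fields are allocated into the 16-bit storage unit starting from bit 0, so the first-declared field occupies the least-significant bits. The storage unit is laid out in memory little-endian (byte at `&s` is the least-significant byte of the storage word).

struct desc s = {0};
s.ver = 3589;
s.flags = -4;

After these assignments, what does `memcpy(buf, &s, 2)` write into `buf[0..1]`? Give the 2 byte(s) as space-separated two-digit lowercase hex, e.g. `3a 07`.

05 8e

[0+:13] ver=3589 & 0x1fff = 0xe05; word=0x0e05
[13+:3] flags=-4 & 0x7 = 0x4; word=0x8e05
word = 0x8e05 → little-endian bytes:
  [0]=0x05  [1]=0x8e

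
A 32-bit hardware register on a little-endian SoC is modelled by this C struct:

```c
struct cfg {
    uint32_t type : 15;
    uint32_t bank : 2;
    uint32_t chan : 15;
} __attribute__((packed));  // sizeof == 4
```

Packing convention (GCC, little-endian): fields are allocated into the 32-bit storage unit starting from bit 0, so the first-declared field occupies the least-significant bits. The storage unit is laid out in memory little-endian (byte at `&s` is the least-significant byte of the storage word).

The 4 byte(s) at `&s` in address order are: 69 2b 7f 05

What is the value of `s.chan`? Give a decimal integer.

703

[0]=0x69 [1]=0x2b [2]=0x7f [3]=0x05 (little-endian) → word 0x057f2b69
type:15 @ bit 0 → (0x057f2b69>>0)&0x7fff = 0x2b69
bank:2 @ bit 15 → (0x057f2b69>>15)&0x3 = 0x2
chan:15 @ bit 17 → (0x057f2b69>>17)&0x7fff = 0x2bf  ←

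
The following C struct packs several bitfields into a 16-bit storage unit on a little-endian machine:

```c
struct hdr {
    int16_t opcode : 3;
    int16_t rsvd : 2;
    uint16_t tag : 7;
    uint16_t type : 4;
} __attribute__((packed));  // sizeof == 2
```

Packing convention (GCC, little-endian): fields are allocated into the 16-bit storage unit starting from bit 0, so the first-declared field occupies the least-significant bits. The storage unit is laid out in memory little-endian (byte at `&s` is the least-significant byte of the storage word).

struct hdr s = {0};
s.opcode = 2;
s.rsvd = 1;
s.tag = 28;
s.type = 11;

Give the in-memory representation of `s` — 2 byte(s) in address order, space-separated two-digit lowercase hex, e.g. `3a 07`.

opcode:3 = 2 → 0x2 << 0 → word 0x0002
rsvd:2 = 1 → 0x1 << 3 → word 0x000a
tag:7 = 28 → 0x1c << 5 → word 0x038a
type:4 = 11 → 0xb << 12 → word 0xb38a
word = 0xb38a → little-endian bytes:
  [0]=0x8a  [1]=0xb3

8a b3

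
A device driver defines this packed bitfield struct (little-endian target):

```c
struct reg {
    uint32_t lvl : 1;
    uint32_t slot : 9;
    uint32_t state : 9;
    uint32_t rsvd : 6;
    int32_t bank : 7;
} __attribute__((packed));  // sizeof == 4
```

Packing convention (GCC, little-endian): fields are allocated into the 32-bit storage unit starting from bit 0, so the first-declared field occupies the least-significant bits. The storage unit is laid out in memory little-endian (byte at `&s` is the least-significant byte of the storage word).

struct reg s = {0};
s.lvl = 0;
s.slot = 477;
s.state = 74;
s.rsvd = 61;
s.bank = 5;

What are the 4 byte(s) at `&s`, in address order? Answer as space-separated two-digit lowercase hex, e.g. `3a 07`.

[0+:1] lvl=0 & 0x1 = 0x0; word=0x00000000
[1+:9] slot=477 & 0x1ff = 0x1dd; word=0x000003ba
[10+:9] state=74 & 0x1ff = 0x4a; word=0x00012bba
[19+:6] rsvd=61 & 0x3f = 0x3d; word=0x01e92bba
[25+:7] bank=5 & 0x7f = 0x5; word=0x0be92bba
word = 0x0be92bba → little-endian bytes:
  [0]=0xba  [1]=0x2b  [2]=0xe9  [3]=0x0b

ba 2b e9 0b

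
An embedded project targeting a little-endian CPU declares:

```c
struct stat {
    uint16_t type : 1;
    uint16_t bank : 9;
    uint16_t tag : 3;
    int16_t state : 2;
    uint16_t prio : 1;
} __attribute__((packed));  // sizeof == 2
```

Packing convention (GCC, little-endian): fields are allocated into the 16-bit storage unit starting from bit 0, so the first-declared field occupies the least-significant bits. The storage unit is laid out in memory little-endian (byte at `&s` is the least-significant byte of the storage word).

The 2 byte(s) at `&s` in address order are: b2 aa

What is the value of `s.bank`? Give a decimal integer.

345

[0]=0xb2 [1]=0xaa (little-endian) → word 0xaab2
type:1 @ bit 0 → (0xaab2>>0)&0x1 = 0x0
bank:9 @ bit 1 → (0xaab2>>1)&0x1ff = 0x159  ←
tag:3 @ bit 10 → (0xaab2>>10)&0x7 = 0x2
state:2 @ bit 13 → (0xaab2>>13)&0x3 = 0x1
prio:1 @ bit 15 → (0xaab2>>15)&0x1 = 0x1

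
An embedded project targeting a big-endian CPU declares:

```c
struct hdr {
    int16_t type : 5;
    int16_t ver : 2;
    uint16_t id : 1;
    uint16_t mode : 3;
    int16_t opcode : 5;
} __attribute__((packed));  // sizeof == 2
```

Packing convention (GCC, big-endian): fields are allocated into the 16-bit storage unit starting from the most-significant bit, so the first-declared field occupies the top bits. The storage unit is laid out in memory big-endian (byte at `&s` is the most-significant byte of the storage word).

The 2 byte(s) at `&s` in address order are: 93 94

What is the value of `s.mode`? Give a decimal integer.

4

[0]=0x93 [1]=0x94 (big-endian) → word 0x9394
type:5 @ bit 11 → (0x9394>>11)&0x1f = 0x12
ver:2 @ bit 9 → (0x9394>>9)&0x3 = 0x1
id:1 @ bit 8 → (0x9394>>8)&0x1 = 0x1
mode:3 @ bit 5 → (0x9394>>5)&0x7 = 0x4  ←
opcode:5 @ bit 0 → (0x9394>>0)&0x1f = 0x14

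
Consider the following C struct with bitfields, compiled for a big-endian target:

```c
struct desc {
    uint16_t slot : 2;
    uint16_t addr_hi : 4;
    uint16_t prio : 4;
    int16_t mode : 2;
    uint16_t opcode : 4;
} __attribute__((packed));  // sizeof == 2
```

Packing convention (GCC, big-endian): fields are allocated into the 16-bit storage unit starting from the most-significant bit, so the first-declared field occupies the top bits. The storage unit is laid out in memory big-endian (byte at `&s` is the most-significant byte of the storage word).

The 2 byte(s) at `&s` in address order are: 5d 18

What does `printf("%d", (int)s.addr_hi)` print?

7

[0]=0x5d [1]=0x18 (big-endian) → word 0x5d18
slot:2 @ bit 14 → (0x5d18>>14)&0x3 = 0x1
addr_hi:4 @ bit 10 → (0x5d18>>10)&0xf = 0x7  ←
prio:4 @ bit 6 → (0x5d18>>6)&0xf = 0x4
mode:2 @ bit 4 → (0x5d18>>4)&0x3 = 0x1
opcode:4 @ bit 0 → (0x5d18>>0)&0xf = 0x8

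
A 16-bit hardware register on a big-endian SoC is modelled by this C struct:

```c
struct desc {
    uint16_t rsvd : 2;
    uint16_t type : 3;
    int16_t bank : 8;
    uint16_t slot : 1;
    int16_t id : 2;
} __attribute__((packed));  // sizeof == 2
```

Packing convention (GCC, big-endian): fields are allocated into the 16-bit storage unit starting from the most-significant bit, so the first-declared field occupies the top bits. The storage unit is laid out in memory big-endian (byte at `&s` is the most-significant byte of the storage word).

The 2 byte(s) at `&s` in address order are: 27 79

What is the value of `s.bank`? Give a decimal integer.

-17

[0]=0x27 [1]=0x79 (big-endian) → word 0x2779
rsvd [14+:2] = (word>>14) & 0x3 = 0
type [11+:3] = (word>>11) & 0x7 = 4
bank [3+:8] = (word>>3) & 0xff = 239  ←
slot [2+:1] = (word>>2) & 0x1 = 0
id [0+:2] = (word>>0) & 0x3 = 1
bank signed 8b, MSB=1: 239 - 256 = -17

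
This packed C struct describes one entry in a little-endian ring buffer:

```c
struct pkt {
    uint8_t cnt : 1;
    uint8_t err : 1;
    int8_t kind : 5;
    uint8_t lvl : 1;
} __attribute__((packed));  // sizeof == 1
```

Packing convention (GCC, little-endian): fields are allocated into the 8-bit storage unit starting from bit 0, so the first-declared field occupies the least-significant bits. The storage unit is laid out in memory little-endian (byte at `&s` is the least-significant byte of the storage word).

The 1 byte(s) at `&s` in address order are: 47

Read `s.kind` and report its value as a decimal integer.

-15

[0]=0x47 (little-endian) → word 0x47
cnt [0+:1] = (word>>0) & 0x1 = 1
err [1+:1] = (word>>1) & 0x1 = 1
kind [2+:5] = (word>>2) & 0x1f = 17  ←
lvl [7+:1] = (word>>7) & 0x1 = 0
kind signed 5b, MSB=1: 17 - 32 = -15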